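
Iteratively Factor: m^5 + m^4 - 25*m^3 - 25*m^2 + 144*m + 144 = (m + 1)*(m^4 - 25*m^2 + 144) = (m + 1)*(m + 3)*(m^3 - 3*m^2 - 16*m + 48) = (m + 1)*(m + 3)*(m + 4)*(m^2 - 7*m + 12) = (m - 4)*(m + 1)*(m + 3)*(m + 4)*(m - 3)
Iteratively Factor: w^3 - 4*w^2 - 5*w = (w - 5)*(w^2 + w) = w*(w - 5)*(w + 1)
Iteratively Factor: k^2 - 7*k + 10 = (k - 5)*(k - 2)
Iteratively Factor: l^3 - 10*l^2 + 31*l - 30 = (l - 5)*(l^2 - 5*l + 6) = (l - 5)*(l - 3)*(l - 2)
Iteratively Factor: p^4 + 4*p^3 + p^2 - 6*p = (p + 2)*(p^3 + 2*p^2 - 3*p) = (p - 1)*(p + 2)*(p^2 + 3*p) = (p - 1)*(p + 2)*(p + 3)*(p)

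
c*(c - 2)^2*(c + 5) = c^4 + c^3 - 16*c^2 + 20*c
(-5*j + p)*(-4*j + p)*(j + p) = 20*j^3 + 11*j^2*p - 8*j*p^2 + p^3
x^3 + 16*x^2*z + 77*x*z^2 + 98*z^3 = (x + 2*z)*(x + 7*z)^2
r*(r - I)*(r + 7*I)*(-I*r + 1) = -I*r^4 + 7*r^3 - I*r^2 + 7*r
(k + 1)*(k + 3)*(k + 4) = k^3 + 8*k^2 + 19*k + 12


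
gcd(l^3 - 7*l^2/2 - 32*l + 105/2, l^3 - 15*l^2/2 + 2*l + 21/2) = l^2 - 17*l/2 + 21/2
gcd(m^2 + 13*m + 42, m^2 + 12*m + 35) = m + 7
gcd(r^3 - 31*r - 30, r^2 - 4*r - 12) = r - 6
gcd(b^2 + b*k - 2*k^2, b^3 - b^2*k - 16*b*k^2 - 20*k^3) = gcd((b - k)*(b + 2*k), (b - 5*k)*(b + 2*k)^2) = b + 2*k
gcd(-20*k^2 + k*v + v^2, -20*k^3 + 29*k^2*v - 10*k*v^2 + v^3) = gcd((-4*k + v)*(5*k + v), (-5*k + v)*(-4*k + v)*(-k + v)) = -4*k + v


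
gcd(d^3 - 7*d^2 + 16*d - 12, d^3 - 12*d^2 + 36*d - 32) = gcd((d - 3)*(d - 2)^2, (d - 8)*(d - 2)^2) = d^2 - 4*d + 4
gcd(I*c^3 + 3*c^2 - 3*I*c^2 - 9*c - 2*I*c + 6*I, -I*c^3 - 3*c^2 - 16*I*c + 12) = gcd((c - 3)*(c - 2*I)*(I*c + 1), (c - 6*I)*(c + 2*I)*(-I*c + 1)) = 1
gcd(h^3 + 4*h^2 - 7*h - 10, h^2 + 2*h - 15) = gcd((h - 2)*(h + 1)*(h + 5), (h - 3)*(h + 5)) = h + 5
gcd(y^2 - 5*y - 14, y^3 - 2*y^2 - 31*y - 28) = y - 7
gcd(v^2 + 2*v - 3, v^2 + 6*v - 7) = v - 1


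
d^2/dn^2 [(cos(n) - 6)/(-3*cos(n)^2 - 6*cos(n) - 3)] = (47*cos(n)/4 - 14*cos(2*n) + cos(3*n)/4 + 26)/(3*(cos(n) + 1)^4)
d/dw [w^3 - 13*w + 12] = 3*w^2 - 13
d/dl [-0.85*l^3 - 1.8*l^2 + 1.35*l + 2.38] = -2.55*l^2 - 3.6*l + 1.35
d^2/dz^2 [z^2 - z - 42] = 2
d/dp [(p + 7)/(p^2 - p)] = (-p^2 - 14*p + 7)/(p^2*(p^2 - 2*p + 1))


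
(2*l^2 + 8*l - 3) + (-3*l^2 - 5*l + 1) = -l^2 + 3*l - 2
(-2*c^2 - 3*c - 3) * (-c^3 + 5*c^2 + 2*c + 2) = 2*c^5 - 7*c^4 - 16*c^3 - 25*c^2 - 12*c - 6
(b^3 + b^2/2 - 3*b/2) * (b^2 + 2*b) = b^5 + 5*b^4/2 - b^3/2 - 3*b^2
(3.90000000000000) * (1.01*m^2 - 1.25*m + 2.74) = 3.939*m^2 - 4.875*m + 10.686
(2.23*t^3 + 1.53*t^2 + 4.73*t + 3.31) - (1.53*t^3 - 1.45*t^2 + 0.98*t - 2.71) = 0.7*t^3 + 2.98*t^2 + 3.75*t + 6.02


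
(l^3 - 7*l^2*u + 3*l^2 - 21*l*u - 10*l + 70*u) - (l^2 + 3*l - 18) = l^3 - 7*l^2*u + 2*l^2 - 21*l*u - 13*l + 70*u + 18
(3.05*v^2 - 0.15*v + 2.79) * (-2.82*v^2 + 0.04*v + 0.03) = -8.601*v^4 + 0.545*v^3 - 7.7823*v^2 + 0.1071*v + 0.0837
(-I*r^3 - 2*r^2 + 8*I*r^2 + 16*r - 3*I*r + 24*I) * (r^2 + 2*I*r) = -I*r^5 + 8*I*r^4 - 7*I*r^3 + 6*r^2 + 56*I*r^2 - 48*r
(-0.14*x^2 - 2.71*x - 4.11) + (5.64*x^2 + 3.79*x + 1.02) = 5.5*x^2 + 1.08*x - 3.09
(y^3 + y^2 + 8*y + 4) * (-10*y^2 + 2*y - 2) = -10*y^5 - 8*y^4 - 80*y^3 - 26*y^2 - 8*y - 8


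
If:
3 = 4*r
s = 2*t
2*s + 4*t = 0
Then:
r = 3/4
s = 0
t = 0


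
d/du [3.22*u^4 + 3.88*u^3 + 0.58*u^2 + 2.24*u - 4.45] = 12.88*u^3 + 11.64*u^2 + 1.16*u + 2.24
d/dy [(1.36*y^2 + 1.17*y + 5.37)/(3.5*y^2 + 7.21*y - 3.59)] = (5.7106*y^2 - 47.3548*y - 42.918)/(12.25*y^4 + 50.47*y^3 + 26.8541*y^2 - 51.7678*y + 12.8881)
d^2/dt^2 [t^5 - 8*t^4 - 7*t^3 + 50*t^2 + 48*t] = 20*t^3 - 96*t^2 - 42*t + 100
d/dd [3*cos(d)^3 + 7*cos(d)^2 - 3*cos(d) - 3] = (-9*cos(d)^2 - 14*cos(d) + 3)*sin(d)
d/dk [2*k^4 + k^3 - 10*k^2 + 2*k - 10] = 8*k^3 + 3*k^2 - 20*k + 2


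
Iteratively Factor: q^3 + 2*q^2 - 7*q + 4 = (q - 1)*(q^2 + 3*q - 4) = (q - 1)^2*(q + 4)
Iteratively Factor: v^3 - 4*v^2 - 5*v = (v - 5)*(v^2 + v) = (v - 5)*(v + 1)*(v)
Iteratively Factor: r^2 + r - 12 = (r + 4)*(r - 3)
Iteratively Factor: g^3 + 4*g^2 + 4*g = (g + 2)*(g^2 + 2*g) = (g + 2)^2*(g)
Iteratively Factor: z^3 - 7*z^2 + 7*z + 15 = (z - 5)*(z^2 - 2*z - 3) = (z - 5)*(z - 3)*(z + 1)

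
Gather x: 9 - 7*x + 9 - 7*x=18 - 14*x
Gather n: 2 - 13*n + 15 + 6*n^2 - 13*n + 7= 6*n^2 - 26*n + 24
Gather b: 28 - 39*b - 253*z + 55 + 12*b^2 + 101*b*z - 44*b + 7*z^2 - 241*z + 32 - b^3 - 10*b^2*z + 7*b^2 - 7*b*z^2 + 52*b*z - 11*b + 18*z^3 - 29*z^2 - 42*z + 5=-b^3 + b^2*(19 - 10*z) + b*(-7*z^2 + 153*z - 94) + 18*z^3 - 22*z^2 - 536*z + 120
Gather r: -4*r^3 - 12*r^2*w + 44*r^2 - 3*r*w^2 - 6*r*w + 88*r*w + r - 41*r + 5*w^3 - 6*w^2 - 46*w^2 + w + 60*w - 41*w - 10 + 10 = -4*r^3 + r^2*(44 - 12*w) + r*(-3*w^2 + 82*w - 40) + 5*w^3 - 52*w^2 + 20*w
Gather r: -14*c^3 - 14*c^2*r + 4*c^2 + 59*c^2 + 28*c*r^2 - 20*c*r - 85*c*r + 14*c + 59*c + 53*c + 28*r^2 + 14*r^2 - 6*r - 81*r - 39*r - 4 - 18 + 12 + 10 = -14*c^3 + 63*c^2 + 126*c + r^2*(28*c + 42) + r*(-14*c^2 - 105*c - 126)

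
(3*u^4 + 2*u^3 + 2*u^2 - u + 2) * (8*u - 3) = 24*u^5 + 7*u^4 + 10*u^3 - 14*u^2 + 19*u - 6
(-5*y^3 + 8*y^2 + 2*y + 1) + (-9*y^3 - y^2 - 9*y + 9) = -14*y^3 + 7*y^2 - 7*y + 10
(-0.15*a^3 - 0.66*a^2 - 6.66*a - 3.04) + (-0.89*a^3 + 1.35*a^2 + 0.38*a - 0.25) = -1.04*a^3 + 0.69*a^2 - 6.28*a - 3.29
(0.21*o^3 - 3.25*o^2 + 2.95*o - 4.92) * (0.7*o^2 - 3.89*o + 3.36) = 0.147*o^5 - 3.0919*o^4 + 15.4131*o^3 - 25.8395*o^2 + 29.0508*o - 16.5312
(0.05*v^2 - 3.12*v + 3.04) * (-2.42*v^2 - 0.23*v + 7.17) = -0.121*v^4 + 7.5389*v^3 - 6.2807*v^2 - 23.0696*v + 21.7968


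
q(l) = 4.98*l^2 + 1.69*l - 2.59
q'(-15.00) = -147.71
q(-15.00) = 1092.56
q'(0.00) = 1.69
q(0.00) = -2.59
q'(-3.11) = -29.29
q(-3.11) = 40.32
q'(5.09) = 52.39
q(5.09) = 135.03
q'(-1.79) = -16.14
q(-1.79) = 10.34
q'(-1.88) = -17.03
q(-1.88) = 11.83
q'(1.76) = 19.22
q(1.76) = 15.81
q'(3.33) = 34.86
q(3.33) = 58.26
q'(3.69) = 38.44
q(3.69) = 71.45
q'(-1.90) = -17.23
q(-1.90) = 12.18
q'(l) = 9.96*l + 1.69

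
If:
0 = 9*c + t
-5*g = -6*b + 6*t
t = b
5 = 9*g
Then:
No Solution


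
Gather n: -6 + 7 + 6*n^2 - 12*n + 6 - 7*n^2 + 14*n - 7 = -n^2 + 2*n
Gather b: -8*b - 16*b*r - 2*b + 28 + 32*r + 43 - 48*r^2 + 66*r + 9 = b*(-16*r - 10) - 48*r^2 + 98*r + 80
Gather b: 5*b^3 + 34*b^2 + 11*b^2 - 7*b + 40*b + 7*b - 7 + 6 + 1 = 5*b^3 + 45*b^2 + 40*b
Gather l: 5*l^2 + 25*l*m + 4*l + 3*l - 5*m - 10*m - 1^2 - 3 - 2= 5*l^2 + l*(25*m + 7) - 15*m - 6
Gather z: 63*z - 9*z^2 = -9*z^2 + 63*z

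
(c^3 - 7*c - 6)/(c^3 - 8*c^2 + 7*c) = (c^3 - 7*c - 6)/(c*(c^2 - 8*c + 7))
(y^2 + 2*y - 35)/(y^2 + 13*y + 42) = (y - 5)/(y + 6)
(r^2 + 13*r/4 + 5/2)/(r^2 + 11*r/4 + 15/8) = 2*(r + 2)/(2*r + 3)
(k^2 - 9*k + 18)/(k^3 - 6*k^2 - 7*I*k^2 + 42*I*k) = (k - 3)/(k*(k - 7*I))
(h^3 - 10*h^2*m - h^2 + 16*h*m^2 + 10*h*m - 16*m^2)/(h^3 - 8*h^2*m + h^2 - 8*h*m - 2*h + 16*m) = (h - 2*m)/(h + 2)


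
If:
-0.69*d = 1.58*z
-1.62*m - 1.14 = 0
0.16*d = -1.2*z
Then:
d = 0.00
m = -0.70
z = 0.00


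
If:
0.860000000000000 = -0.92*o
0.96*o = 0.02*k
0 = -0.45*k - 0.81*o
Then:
No Solution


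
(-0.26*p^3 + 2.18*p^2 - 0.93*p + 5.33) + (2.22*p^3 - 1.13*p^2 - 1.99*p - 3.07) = 1.96*p^3 + 1.05*p^2 - 2.92*p + 2.26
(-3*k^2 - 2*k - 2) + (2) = -3*k^2 - 2*k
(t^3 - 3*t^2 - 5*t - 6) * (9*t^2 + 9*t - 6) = 9*t^5 - 18*t^4 - 78*t^3 - 81*t^2 - 24*t + 36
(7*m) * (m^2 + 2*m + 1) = 7*m^3 + 14*m^2 + 7*m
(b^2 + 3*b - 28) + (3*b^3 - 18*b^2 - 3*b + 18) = 3*b^3 - 17*b^2 - 10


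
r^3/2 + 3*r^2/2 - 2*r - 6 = (r/2 + 1)*(r - 2)*(r + 3)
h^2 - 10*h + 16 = (h - 8)*(h - 2)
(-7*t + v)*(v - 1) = -7*t*v + 7*t + v^2 - v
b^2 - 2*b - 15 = (b - 5)*(b + 3)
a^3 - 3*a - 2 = (a - 2)*(a + 1)^2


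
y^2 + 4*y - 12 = (y - 2)*(y + 6)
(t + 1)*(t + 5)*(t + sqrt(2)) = t^3 + sqrt(2)*t^2 + 6*t^2 + 5*t + 6*sqrt(2)*t + 5*sqrt(2)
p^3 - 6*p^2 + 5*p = p*(p - 5)*(p - 1)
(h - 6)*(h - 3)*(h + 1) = h^3 - 8*h^2 + 9*h + 18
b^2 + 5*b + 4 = (b + 1)*(b + 4)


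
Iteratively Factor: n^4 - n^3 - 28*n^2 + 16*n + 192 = (n - 4)*(n^3 + 3*n^2 - 16*n - 48) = (n - 4)^2*(n^2 + 7*n + 12) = (n - 4)^2*(n + 4)*(n + 3)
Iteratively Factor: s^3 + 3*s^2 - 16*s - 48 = (s + 3)*(s^2 - 16) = (s - 4)*(s + 3)*(s + 4)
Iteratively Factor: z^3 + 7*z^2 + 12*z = (z)*(z^2 + 7*z + 12) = z*(z + 4)*(z + 3)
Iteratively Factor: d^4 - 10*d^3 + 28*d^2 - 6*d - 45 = (d - 3)*(d^3 - 7*d^2 + 7*d + 15) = (d - 3)*(d + 1)*(d^2 - 8*d + 15) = (d - 3)^2*(d + 1)*(d - 5)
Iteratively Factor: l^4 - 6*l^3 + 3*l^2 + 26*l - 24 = (l - 4)*(l^3 - 2*l^2 - 5*l + 6) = (l - 4)*(l - 3)*(l^2 + l - 2) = (l - 4)*(l - 3)*(l + 2)*(l - 1)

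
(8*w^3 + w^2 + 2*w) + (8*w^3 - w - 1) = 16*w^3 + w^2 + w - 1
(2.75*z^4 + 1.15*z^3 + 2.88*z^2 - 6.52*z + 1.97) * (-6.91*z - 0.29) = -19.0025*z^5 - 8.744*z^4 - 20.2343*z^3 + 44.218*z^2 - 11.7219*z - 0.5713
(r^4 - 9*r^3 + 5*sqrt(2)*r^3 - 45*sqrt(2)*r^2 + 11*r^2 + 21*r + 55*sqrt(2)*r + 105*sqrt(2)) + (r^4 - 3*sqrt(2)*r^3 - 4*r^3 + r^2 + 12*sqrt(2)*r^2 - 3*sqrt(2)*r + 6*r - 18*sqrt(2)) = 2*r^4 - 13*r^3 + 2*sqrt(2)*r^3 - 33*sqrt(2)*r^2 + 12*r^2 + 27*r + 52*sqrt(2)*r + 87*sqrt(2)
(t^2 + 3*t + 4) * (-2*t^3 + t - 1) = -2*t^5 - 6*t^4 - 7*t^3 + 2*t^2 + t - 4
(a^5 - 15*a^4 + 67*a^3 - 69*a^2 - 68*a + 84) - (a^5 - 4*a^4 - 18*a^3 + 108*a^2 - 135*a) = -11*a^4 + 85*a^3 - 177*a^2 + 67*a + 84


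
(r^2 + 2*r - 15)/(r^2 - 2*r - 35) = (r - 3)/(r - 7)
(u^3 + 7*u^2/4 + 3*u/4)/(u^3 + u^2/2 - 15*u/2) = (4*u^2 + 7*u + 3)/(2*(2*u^2 + u - 15))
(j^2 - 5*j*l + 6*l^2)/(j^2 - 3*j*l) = (j - 2*l)/j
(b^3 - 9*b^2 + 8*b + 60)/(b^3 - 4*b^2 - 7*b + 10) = (b - 6)/(b - 1)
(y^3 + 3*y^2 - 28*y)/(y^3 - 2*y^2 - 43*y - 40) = y*(-y^2 - 3*y + 28)/(-y^3 + 2*y^2 + 43*y + 40)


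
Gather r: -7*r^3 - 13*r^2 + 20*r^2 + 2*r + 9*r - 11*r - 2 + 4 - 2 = -7*r^3 + 7*r^2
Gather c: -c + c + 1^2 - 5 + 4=0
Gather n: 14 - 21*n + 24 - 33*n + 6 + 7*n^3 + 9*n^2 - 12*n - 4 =7*n^3 + 9*n^2 - 66*n + 40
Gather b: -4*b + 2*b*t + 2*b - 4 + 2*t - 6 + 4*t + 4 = b*(2*t - 2) + 6*t - 6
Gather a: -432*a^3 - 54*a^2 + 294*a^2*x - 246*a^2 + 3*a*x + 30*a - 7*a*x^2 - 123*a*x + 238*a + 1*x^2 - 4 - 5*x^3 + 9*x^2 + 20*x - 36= -432*a^3 + a^2*(294*x - 300) + a*(-7*x^2 - 120*x + 268) - 5*x^3 + 10*x^2 + 20*x - 40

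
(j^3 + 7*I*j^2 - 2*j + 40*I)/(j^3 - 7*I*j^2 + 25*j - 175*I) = (j^2 + 2*I*j + 8)/(j^2 - 12*I*j - 35)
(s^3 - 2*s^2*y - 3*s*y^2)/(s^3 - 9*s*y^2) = (s + y)/(s + 3*y)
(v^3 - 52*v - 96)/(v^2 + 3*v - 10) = (v^3 - 52*v - 96)/(v^2 + 3*v - 10)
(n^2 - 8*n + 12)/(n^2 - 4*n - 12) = (n - 2)/(n + 2)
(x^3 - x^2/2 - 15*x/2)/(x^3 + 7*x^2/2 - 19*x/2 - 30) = x/(x + 4)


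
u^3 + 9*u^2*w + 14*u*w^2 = u*(u + 2*w)*(u + 7*w)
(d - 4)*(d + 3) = d^2 - d - 12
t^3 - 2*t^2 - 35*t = t*(t - 7)*(t + 5)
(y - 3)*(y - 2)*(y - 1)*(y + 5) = y^4 - y^3 - 19*y^2 + 49*y - 30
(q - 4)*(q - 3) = q^2 - 7*q + 12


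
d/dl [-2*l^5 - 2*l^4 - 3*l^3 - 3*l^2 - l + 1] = -10*l^4 - 8*l^3 - 9*l^2 - 6*l - 1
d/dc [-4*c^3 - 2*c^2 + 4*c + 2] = -12*c^2 - 4*c + 4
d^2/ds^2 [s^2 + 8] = 2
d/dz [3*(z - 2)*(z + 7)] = 6*z + 15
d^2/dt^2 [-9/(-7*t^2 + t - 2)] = 18*(-49*t^2 + 7*t + (14*t - 1)^2 - 14)/(7*t^2 - t + 2)^3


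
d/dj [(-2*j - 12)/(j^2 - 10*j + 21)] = 2*(-j^2 + 10*j + 2*(j - 5)*(j + 6) - 21)/(j^2 - 10*j + 21)^2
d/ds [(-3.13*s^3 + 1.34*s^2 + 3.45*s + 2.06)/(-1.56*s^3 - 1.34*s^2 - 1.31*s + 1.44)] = (1.77635683940025e-15*s^5 + 6.2846*s^4 + 18.9646*s^3 - 1.0132*s^2 + 9.38*s + 7.6666)/(2.4336*s^6 + 4.1808*s^5 + 5.8828*s^4 - 0.982*s^3 - 2.1431*s^2 - 3.7728*s + 2.0736)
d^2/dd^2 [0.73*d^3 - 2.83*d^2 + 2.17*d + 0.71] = 4.38*d - 5.66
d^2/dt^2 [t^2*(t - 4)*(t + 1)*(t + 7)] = 20*t^3 + 48*t^2 - 150*t - 56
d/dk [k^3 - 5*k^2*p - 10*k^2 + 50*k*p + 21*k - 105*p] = 3*k^2 - 10*k*p - 20*k + 50*p + 21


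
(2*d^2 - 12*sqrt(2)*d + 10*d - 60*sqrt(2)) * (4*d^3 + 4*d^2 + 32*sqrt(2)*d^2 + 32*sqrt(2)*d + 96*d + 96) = 8*d^5 + 16*sqrt(2)*d^4 + 48*d^4 - 536*d^3 + 96*sqrt(2)*d^3 - 3456*d^2 - 1072*sqrt(2)*d^2 - 6912*sqrt(2)*d - 2880*d - 5760*sqrt(2)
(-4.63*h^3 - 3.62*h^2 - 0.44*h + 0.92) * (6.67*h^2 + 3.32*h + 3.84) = -30.8821*h^5 - 39.517*h^4 - 32.7324*h^3 - 9.2252*h^2 + 1.3648*h + 3.5328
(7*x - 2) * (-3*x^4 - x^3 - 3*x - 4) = -21*x^5 - x^4 + 2*x^3 - 21*x^2 - 22*x + 8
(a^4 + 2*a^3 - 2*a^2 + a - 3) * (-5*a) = -5*a^5 - 10*a^4 + 10*a^3 - 5*a^2 + 15*a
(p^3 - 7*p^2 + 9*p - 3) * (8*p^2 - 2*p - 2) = 8*p^5 - 58*p^4 + 84*p^3 - 28*p^2 - 12*p + 6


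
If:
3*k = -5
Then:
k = -5/3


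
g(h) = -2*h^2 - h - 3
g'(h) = -4*h - 1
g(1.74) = -10.80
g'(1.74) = -7.96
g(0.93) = -5.66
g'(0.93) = -4.72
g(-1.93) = -8.52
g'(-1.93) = 6.72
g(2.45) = -17.46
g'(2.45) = -10.80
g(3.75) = -34.88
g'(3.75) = -16.00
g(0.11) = -3.13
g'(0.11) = -1.44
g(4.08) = -40.37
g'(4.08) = -17.32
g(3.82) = -36.00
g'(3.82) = -16.28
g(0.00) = -3.00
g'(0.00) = -1.00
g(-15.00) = -438.00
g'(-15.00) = 59.00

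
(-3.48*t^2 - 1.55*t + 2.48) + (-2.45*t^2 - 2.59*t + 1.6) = -5.93*t^2 - 4.14*t + 4.08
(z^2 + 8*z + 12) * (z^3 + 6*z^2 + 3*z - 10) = z^5 + 14*z^4 + 63*z^3 + 86*z^2 - 44*z - 120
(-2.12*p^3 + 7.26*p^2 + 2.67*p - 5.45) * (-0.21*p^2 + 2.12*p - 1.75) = 0.4452*p^5 - 6.019*p^4 + 18.5405*p^3 - 5.9001*p^2 - 16.2265*p + 9.5375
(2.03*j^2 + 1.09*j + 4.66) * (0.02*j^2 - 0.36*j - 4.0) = 0.0406*j^4 - 0.709*j^3 - 8.4192*j^2 - 6.0376*j - 18.64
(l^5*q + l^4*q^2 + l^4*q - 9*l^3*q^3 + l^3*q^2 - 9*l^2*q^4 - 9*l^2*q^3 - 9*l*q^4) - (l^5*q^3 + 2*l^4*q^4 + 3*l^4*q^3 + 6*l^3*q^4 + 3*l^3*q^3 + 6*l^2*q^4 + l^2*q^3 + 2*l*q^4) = -l^5*q^3 + l^5*q - 2*l^4*q^4 - 3*l^4*q^3 + l^4*q^2 + l^4*q - 6*l^3*q^4 - 12*l^3*q^3 + l^3*q^2 - 15*l^2*q^4 - 10*l^2*q^3 - 11*l*q^4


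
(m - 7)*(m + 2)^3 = m^4 - m^3 - 30*m^2 - 76*m - 56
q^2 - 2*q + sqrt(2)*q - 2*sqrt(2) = (q - 2)*(q + sqrt(2))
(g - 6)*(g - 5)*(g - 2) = g^3 - 13*g^2 + 52*g - 60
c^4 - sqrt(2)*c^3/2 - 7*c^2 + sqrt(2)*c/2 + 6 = (c - 1)*(c + 1)*(c - 2*sqrt(2))*(c + 3*sqrt(2)/2)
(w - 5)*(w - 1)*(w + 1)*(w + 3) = w^4 - 2*w^3 - 16*w^2 + 2*w + 15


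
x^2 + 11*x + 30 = (x + 5)*(x + 6)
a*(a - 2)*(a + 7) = a^3 + 5*a^2 - 14*a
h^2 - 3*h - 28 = (h - 7)*(h + 4)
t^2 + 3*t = t*(t + 3)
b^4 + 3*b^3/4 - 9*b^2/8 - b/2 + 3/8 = (b - 3/4)*(b - 1/2)*(b + 1)^2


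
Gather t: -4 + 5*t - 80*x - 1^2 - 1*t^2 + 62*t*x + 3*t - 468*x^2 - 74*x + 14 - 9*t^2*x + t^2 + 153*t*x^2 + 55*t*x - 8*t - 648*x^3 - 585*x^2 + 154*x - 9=-9*t^2*x + t*(153*x^2 + 117*x) - 648*x^3 - 1053*x^2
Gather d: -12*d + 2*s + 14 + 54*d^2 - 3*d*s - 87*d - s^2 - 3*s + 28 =54*d^2 + d*(-3*s - 99) - s^2 - s + 42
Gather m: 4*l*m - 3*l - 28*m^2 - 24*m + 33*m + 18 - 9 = -3*l - 28*m^2 + m*(4*l + 9) + 9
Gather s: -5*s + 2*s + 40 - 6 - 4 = 30 - 3*s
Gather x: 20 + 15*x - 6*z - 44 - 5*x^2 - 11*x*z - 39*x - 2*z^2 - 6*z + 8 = -5*x^2 + x*(-11*z - 24) - 2*z^2 - 12*z - 16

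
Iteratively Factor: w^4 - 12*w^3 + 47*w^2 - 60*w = (w - 4)*(w^3 - 8*w^2 + 15*w) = (w - 4)*(w - 3)*(w^2 - 5*w) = w*(w - 4)*(w - 3)*(w - 5)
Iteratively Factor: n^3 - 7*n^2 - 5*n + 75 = (n - 5)*(n^2 - 2*n - 15) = (n - 5)^2*(n + 3)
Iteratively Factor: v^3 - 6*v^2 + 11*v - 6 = (v - 3)*(v^2 - 3*v + 2) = (v - 3)*(v - 1)*(v - 2)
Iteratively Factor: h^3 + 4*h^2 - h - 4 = (h + 4)*(h^2 - 1) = (h + 1)*(h + 4)*(h - 1)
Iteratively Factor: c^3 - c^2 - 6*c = (c)*(c^2 - c - 6) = c*(c + 2)*(c - 3)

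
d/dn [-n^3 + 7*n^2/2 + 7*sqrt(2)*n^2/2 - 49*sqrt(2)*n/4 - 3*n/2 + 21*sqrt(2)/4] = -3*n^2 + 7*n + 7*sqrt(2)*n - 49*sqrt(2)/4 - 3/2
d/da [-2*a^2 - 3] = -4*a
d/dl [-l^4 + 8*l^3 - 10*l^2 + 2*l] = -4*l^3 + 24*l^2 - 20*l + 2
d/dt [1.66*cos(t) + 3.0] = -1.66*sin(t)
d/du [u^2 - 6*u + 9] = 2*u - 6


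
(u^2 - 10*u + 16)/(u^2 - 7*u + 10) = (u - 8)/(u - 5)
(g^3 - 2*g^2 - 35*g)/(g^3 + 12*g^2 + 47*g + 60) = g*(g - 7)/(g^2 + 7*g + 12)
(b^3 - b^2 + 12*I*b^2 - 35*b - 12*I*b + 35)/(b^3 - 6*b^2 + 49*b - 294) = (b^2 + b*(-1 + 5*I) - 5*I)/(b^2 - b*(6 + 7*I) + 42*I)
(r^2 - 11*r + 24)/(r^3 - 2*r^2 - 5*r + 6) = (r - 8)/(r^2 + r - 2)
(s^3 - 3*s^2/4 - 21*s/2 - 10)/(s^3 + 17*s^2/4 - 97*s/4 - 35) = (s + 2)/(s + 7)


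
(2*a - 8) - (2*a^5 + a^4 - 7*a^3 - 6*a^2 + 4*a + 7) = -2*a^5 - a^4 + 7*a^3 + 6*a^2 - 2*a - 15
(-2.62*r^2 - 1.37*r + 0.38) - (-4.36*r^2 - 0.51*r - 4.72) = 1.74*r^2 - 0.86*r + 5.1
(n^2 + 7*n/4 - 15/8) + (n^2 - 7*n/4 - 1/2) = 2*n^2 - 19/8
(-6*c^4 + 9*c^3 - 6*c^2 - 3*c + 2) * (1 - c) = 6*c^5 - 15*c^4 + 15*c^3 - 3*c^2 - 5*c + 2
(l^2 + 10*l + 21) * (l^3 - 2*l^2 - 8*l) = l^5 + 8*l^4 - 7*l^3 - 122*l^2 - 168*l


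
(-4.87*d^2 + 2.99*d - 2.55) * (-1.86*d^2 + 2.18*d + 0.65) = 9.0582*d^4 - 16.178*d^3 + 8.0957*d^2 - 3.6155*d - 1.6575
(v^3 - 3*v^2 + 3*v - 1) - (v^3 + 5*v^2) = -8*v^2 + 3*v - 1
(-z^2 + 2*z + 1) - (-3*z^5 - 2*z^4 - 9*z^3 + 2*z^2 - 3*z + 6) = 3*z^5 + 2*z^4 + 9*z^3 - 3*z^2 + 5*z - 5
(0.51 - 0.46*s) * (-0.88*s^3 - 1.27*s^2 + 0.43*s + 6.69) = 0.4048*s^4 + 0.1354*s^3 - 0.8455*s^2 - 2.8581*s + 3.4119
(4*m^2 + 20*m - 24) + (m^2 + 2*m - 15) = 5*m^2 + 22*m - 39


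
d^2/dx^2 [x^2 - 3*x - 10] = 2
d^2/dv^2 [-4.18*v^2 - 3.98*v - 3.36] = -8.36000000000000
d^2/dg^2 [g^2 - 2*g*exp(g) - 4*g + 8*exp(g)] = -2*g*exp(g) + 4*exp(g) + 2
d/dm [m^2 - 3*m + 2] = 2*m - 3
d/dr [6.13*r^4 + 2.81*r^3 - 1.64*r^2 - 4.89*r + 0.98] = 24.52*r^3 + 8.43*r^2 - 3.28*r - 4.89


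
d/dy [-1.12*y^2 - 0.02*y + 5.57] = -2.24*y - 0.02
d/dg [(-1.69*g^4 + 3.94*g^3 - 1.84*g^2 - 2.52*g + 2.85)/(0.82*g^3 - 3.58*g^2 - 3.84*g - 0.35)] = (-1.3858*g^6 + 12.1004*g^5 + 6.87239999999999*g^4 - 23.7604*g^3 - 13.104*g^2 + 21.694*g + 11.826)/(0.6724*g^6 - 5.8712*g^5 + 6.5188*g^4 + 26.9204*g^3 + 17.2516*g^2 + 2.688*g + 0.1225)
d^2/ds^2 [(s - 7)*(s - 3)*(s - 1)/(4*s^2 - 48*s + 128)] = (11*s^3 - 159*s^2 + 852*s - 1712)/(2*(s^6 - 36*s^5 + 528*s^4 - 4032*s^3 + 16896*s^2 - 36864*s + 32768))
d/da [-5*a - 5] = -5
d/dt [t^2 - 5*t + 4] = 2*t - 5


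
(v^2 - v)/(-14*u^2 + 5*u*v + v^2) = v*(v - 1)/(-14*u^2 + 5*u*v + v^2)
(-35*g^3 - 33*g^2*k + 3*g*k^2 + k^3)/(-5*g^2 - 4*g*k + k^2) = 7*g + k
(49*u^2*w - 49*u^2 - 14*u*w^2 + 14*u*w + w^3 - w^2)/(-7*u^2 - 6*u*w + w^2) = (-7*u*w + 7*u + w^2 - w)/(u + w)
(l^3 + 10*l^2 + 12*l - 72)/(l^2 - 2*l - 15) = (-l^3 - 10*l^2 - 12*l + 72)/(-l^2 + 2*l + 15)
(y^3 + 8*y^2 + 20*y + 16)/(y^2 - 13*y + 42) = (y^3 + 8*y^2 + 20*y + 16)/(y^2 - 13*y + 42)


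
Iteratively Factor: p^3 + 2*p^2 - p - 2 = (p - 1)*(p^2 + 3*p + 2) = (p - 1)*(p + 1)*(p + 2)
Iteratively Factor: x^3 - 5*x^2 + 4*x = (x - 1)*(x^2 - 4*x) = (x - 4)*(x - 1)*(x)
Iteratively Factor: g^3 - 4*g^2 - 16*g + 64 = (g + 4)*(g^2 - 8*g + 16) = (g - 4)*(g + 4)*(g - 4)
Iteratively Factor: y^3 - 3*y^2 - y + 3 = (y + 1)*(y^2 - 4*y + 3) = (y - 3)*(y + 1)*(y - 1)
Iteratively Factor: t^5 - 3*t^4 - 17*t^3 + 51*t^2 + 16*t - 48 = (t - 1)*(t^4 - 2*t^3 - 19*t^2 + 32*t + 48) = (t - 4)*(t - 1)*(t^3 + 2*t^2 - 11*t - 12) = (t - 4)*(t - 1)*(t + 4)*(t^2 - 2*t - 3) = (t - 4)*(t - 1)*(t + 1)*(t + 4)*(t - 3)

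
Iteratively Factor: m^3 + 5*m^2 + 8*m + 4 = (m + 1)*(m^2 + 4*m + 4) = (m + 1)*(m + 2)*(m + 2)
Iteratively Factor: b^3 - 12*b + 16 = (b - 2)*(b^2 + 2*b - 8) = (b - 2)^2*(b + 4)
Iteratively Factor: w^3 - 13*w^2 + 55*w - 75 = (w - 5)*(w^2 - 8*w + 15) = (w - 5)^2*(w - 3)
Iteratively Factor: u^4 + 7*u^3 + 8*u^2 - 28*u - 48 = (u + 3)*(u^3 + 4*u^2 - 4*u - 16) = (u - 2)*(u + 3)*(u^2 + 6*u + 8) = (u - 2)*(u + 2)*(u + 3)*(u + 4)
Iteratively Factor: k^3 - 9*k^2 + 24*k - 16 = (k - 1)*(k^2 - 8*k + 16) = (k - 4)*(k - 1)*(k - 4)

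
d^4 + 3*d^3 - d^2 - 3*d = d*(d - 1)*(d + 1)*(d + 3)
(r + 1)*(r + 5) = r^2 + 6*r + 5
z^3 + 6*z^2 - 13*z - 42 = (z - 3)*(z + 2)*(z + 7)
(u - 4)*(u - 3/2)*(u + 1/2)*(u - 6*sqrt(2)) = u^4 - 6*sqrt(2)*u^3 - 5*u^3 + 13*u^2/4 + 30*sqrt(2)*u^2 - 39*sqrt(2)*u/2 + 3*u - 18*sqrt(2)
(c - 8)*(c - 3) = c^2 - 11*c + 24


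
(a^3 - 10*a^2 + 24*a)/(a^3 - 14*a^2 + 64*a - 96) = a/(a - 4)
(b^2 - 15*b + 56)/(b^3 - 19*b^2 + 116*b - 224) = 1/(b - 4)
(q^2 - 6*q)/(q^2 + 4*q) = (q - 6)/(q + 4)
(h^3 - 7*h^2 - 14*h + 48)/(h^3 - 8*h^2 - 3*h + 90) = (h^2 - 10*h + 16)/(h^2 - 11*h + 30)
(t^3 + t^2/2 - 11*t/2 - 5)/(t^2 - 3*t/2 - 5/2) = t + 2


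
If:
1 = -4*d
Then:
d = -1/4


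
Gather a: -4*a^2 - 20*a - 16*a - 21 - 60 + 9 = -4*a^2 - 36*a - 72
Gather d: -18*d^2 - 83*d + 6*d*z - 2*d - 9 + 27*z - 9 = -18*d^2 + d*(6*z - 85) + 27*z - 18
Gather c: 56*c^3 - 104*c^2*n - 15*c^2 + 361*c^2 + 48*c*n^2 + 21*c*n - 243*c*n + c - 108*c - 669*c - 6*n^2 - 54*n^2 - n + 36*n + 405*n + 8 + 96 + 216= 56*c^3 + c^2*(346 - 104*n) + c*(48*n^2 - 222*n - 776) - 60*n^2 + 440*n + 320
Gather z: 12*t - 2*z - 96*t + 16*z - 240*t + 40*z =-324*t + 54*z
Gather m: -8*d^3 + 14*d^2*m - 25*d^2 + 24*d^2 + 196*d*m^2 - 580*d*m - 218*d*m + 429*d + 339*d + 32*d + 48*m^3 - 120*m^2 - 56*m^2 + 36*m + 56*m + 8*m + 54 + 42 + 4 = -8*d^3 - d^2 + 800*d + 48*m^3 + m^2*(196*d - 176) + m*(14*d^2 - 798*d + 100) + 100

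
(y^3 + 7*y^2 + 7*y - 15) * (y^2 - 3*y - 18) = y^5 + 4*y^4 - 32*y^3 - 162*y^2 - 81*y + 270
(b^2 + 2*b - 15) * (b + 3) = b^3 + 5*b^2 - 9*b - 45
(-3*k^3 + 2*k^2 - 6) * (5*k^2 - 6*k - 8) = -15*k^5 + 28*k^4 + 12*k^3 - 46*k^2 + 36*k + 48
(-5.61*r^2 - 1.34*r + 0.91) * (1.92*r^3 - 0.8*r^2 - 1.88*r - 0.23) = -10.7712*r^5 + 1.9152*r^4 + 13.366*r^3 + 3.0815*r^2 - 1.4026*r - 0.2093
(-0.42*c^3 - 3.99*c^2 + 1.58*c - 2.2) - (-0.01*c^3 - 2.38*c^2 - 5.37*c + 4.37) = -0.41*c^3 - 1.61*c^2 + 6.95*c - 6.57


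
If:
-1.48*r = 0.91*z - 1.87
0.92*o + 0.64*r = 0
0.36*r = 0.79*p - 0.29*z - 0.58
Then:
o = 0.427732079905993*z - 0.878965922444183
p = 0.0868970236058844*z + 1.3099555251454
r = 1.26351351351351 - 0.614864864864865*z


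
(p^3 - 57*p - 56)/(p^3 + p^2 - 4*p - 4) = (p^2 - p - 56)/(p^2 - 4)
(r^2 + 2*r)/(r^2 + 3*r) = (r + 2)/(r + 3)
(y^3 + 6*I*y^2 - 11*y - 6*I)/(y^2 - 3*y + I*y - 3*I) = (y^2 + 5*I*y - 6)/(y - 3)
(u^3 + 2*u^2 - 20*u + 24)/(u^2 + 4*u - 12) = u - 2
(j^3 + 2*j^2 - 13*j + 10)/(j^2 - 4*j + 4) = (j^2 + 4*j - 5)/(j - 2)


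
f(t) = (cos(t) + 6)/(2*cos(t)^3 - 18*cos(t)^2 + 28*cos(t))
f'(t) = (cos(t) + 6)*(6*sin(t)*cos(t)^2 - 36*sin(t)*cos(t) + 28*sin(t))/(2*cos(t)^3 - 18*cos(t)^2 + 28*cos(t))^2 - sin(t)/(2*cos(t)^3 - 18*cos(t)^2 + 28*cos(t)) = (-213*cos(t) + 9*cos(2*t) + cos(3*t) + 177)*sin(t)/(4*(cos(t) - 7)^2*(cos(t) - 2)^2*cos(t)^2)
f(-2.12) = -0.28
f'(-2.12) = -0.62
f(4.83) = 2.01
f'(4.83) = -15.35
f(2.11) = -0.28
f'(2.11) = 0.65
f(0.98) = 0.63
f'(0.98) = 0.42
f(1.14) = 0.74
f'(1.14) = 0.98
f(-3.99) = -0.20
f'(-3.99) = 0.33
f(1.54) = 7.14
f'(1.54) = 225.81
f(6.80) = 0.57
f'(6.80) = -0.01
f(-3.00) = -0.11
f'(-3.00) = -0.02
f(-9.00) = -0.12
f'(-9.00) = -0.09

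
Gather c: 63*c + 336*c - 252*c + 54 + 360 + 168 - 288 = 147*c + 294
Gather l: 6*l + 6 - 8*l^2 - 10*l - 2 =-8*l^2 - 4*l + 4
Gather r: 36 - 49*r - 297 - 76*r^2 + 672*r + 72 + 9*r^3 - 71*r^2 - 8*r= 9*r^3 - 147*r^2 + 615*r - 189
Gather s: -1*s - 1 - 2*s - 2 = -3*s - 3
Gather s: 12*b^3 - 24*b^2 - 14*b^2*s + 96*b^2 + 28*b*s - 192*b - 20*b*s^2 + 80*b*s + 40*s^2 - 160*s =12*b^3 + 72*b^2 - 192*b + s^2*(40 - 20*b) + s*(-14*b^2 + 108*b - 160)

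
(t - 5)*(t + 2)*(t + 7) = t^3 + 4*t^2 - 31*t - 70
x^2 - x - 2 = (x - 2)*(x + 1)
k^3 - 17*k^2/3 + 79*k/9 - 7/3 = (k - 3)*(k - 7/3)*(k - 1/3)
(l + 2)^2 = l^2 + 4*l + 4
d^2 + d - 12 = (d - 3)*(d + 4)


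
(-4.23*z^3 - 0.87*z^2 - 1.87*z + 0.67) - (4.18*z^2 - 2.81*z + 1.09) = -4.23*z^3 - 5.05*z^2 + 0.94*z - 0.42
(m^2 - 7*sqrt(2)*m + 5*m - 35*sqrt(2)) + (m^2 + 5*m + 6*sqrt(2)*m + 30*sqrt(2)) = 2*m^2 - sqrt(2)*m + 10*m - 5*sqrt(2)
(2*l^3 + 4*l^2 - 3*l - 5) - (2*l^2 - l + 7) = 2*l^3 + 2*l^2 - 2*l - 12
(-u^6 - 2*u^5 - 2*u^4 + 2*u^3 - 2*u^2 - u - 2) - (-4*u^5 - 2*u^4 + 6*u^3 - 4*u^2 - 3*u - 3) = -u^6 + 2*u^5 - 4*u^3 + 2*u^2 + 2*u + 1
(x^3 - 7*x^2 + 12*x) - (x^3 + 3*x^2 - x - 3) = -10*x^2 + 13*x + 3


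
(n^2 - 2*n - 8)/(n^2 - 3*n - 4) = (n + 2)/(n + 1)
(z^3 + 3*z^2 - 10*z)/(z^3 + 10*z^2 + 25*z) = (z - 2)/(z + 5)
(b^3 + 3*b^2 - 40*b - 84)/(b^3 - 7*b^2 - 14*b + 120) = (b^2 + 9*b + 14)/(b^2 - b - 20)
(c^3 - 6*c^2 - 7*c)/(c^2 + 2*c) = (c^2 - 6*c - 7)/(c + 2)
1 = 1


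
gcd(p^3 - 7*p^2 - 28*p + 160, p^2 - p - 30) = p + 5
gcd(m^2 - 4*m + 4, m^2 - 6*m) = 1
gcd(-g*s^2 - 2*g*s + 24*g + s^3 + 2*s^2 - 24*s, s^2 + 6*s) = s + 6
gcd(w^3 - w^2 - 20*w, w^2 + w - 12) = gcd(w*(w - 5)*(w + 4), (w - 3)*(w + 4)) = w + 4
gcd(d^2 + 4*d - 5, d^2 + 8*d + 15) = d + 5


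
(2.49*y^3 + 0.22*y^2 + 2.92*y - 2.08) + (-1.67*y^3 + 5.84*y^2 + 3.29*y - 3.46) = 0.82*y^3 + 6.06*y^2 + 6.21*y - 5.54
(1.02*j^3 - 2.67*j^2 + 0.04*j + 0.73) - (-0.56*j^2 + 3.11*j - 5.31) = 1.02*j^3 - 2.11*j^2 - 3.07*j + 6.04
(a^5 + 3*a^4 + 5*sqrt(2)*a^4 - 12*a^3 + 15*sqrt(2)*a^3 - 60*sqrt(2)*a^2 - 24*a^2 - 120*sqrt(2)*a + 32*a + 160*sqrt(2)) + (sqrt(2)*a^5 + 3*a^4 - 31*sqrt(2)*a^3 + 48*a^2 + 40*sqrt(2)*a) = a^5 + sqrt(2)*a^5 + 6*a^4 + 5*sqrt(2)*a^4 - 16*sqrt(2)*a^3 - 12*a^3 - 60*sqrt(2)*a^2 + 24*a^2 - 80*sqrt(2)*a + 32*a + 160*sqrt(2)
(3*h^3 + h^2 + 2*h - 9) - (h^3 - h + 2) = 2*h^3 + h^2 + 3*h - 11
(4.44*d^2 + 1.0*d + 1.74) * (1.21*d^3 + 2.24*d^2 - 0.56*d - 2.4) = 5.3724*d^5 + 11.1556*d^4 + 1.859*d^3 - 7.3184*d^2 - 3.3744*d - 4.176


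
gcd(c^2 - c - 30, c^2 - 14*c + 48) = c - 6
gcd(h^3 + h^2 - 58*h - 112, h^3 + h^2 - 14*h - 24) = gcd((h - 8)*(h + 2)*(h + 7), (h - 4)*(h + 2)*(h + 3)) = h + 2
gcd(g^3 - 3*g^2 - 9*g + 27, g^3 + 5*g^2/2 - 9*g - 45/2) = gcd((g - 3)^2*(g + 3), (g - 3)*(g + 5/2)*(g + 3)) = g^2 - 9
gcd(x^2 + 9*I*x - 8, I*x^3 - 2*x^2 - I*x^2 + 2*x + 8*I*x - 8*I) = 1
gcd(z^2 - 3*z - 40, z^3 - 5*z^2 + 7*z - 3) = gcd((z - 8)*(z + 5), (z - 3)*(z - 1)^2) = 1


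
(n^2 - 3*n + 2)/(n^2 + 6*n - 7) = (n - 2)/(n + 7)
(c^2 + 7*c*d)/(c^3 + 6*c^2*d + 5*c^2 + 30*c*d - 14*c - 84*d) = c*(c + 7*d)/(c^3 + 6*c^2*d + 5*c^2 + 30*c*d - 14*c - 84*d)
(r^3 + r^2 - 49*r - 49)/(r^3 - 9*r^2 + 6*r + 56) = (r^2 + 8*r + 7)/(r^2 - 2*r - 8)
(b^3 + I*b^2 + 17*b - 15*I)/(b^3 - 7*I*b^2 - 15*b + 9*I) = (b + 5*I)/(b - 3*I)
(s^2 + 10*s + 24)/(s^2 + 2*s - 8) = (s + 6)/(s - 2)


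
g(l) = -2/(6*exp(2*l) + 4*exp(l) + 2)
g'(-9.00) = 0.00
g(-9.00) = -1.00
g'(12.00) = 0.00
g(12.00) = 0.00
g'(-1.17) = 0.33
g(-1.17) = -0.52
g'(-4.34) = 0.03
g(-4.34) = -0.97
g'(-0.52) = 0.31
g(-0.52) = -0.31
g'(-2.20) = 0.19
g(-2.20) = -0.79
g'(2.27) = 0.01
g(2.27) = -0.00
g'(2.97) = 0.00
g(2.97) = -0.00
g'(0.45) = 0.13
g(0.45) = -0.09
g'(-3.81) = 0.04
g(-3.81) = -0.96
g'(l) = -2*(-12*exp(2*l) - 4*exp(l))/(6*exp(2*l) + 4*exp(l) + 2)^2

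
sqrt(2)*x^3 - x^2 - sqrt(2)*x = x*(x - sqrt(2))*(sqrt(2)*x + 1)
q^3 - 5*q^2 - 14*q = q*(q - 7)*(q + 2)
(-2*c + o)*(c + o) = -2*c^2 - c*o + o^2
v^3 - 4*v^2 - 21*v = v*(v - 7)*(v + 3)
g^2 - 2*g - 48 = (g - 8)*(g + 6)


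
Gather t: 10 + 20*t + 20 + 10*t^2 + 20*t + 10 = 10*t^2 + 40*t + 40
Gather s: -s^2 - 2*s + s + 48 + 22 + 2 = -s^2 - s + 72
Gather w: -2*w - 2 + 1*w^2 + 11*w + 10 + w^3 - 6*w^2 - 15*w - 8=w^3 - 5*w^2 - 6*w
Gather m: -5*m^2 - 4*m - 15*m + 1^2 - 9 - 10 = -5*m^2 - 19*m - 18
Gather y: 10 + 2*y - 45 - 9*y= -7*y - 35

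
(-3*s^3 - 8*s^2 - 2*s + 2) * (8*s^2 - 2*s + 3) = -24*s^5 - 58*s^4 - 9*s^3 - 4*s^2 - 10*s + 6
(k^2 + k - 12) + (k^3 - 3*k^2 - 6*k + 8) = k^3 - 2*k^2 - 5*k - 4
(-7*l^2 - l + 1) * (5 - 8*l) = 56*l^3 - 27*l^2 - 13*l + 5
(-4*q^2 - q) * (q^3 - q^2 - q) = -4*q^5 + 3*q^4 + 5*q^3 + q^2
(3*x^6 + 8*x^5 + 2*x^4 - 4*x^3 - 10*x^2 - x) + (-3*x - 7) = 3*x^6 + 8*x^5 + 2*x^4 - 4*x^3 - 10*x^2 - 4*x - 7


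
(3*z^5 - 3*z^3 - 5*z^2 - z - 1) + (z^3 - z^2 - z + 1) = 3*z^5 - 2*z^3 - 6*z^2 - 2*z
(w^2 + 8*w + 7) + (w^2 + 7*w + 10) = 2*w^2 + 15*w + 17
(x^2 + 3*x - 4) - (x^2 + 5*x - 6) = 2 - 2*x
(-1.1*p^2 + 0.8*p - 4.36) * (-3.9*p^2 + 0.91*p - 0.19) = 4.29*p^4 - 4.121*p^3 + 17.941*p^2 - 4.1196*p + 0.8284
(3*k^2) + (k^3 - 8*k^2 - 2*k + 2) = k^3 - 5*k^2 - 2*k + 2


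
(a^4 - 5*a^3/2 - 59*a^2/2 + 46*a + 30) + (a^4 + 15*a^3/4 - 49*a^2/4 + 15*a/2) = 2*a^4 + 5*a^3/4 - 167*a^2/4 + 107*a/2 + 30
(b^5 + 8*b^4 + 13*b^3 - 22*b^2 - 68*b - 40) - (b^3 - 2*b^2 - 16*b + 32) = b^5 + 8*b^4 + 12*b^3 - 20*b^2 - 52*b - 72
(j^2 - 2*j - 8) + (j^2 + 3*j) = 2*j^2 + j - 8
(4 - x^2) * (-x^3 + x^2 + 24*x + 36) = x^5 - x^4 - 28*x^3 - 32*x^2 + 96*x + 144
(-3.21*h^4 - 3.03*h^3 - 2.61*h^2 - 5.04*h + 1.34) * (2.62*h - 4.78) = -8.4102*h^5 + 7.4052*h^4 + 7.6452*h^3 - 0.729000000000001*h^2 + 27.602*h - 6.4052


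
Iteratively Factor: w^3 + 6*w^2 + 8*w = (w)*(w^2 + 6*w + 8) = w*(w + 4)*(w + 2)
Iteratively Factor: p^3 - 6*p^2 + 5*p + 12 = (p - 3)*(p^2 - 3*p - 4) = (p - 3)*(p + 1)*(p - 4)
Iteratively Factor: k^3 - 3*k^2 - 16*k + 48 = (k - 4)*(k^2 + k - 12) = (k - 4)*(k + 4)*(k - 3)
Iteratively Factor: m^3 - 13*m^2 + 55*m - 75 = (m - 5)*(m^2 - 8*m + 15) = (m - 5)^2*(m - 3)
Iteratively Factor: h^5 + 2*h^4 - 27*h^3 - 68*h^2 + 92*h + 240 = (h - 5)*(h^4 + 7*h^3 + 8*h^2 - 28*h - 48) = (h - 5)*(h + 4)*(h^3 + 3*h^2 - 4*h - 12) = (h - 5)*(h + 2)*(h + 4)*(h^2 + h - 6) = (h - 5)*(h - 2)*(h + 2)*(h + 4)*(h + 3)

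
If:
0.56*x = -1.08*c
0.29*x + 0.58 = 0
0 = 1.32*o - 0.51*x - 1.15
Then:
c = 1.04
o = 0.10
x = -2.00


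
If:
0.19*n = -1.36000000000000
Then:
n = -7.16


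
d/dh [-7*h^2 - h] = -14*h - 1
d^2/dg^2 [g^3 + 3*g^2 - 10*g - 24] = 6*g + 6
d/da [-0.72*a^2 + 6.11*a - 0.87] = 6.11 - 1.44*a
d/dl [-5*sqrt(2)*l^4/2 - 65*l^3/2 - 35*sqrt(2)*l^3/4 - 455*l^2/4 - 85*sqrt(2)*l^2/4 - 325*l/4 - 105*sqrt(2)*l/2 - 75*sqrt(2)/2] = -10*sqrt(2)*l^3 - 195*l^2/2 - 105*sqrt(2)*l^2/4 - 455*l/2 - 85*sqrt(2)*l/2 - 325/4 - 105*sqrt(2)/2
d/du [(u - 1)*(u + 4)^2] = (u + 4)*(3*u + 2)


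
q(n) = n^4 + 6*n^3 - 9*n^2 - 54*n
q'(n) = 4*n^3 + 18*n^2 - 18*n - 54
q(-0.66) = 30.18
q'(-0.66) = -35.43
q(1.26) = -67.81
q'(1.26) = -40.10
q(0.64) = -36.51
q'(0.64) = -57.10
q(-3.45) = -25.53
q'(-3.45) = 58.09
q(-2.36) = 29.47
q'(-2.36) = 36.16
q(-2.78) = 11.38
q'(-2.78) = 49.21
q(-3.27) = -15.11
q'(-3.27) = 57.47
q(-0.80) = 34.78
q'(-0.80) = -30.13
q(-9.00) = 1944.00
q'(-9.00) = -1350.00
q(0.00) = 0.00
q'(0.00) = -54.00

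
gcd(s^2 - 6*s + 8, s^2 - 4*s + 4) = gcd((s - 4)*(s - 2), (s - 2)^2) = s - 2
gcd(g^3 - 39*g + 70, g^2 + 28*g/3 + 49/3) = g + 7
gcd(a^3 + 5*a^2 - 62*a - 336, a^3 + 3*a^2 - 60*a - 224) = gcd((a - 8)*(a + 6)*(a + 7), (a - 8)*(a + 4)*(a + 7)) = a^2 - a - 56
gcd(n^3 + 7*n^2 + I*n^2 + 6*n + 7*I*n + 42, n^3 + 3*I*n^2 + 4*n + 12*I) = n^2 + I*n + 6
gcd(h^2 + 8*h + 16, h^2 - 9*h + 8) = 1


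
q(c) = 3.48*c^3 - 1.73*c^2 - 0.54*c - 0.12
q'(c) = 10.44*c^2 - 3.46*c - 0.54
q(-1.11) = -6.41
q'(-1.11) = 16.16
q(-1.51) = -15.23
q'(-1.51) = 28.49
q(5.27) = 458.33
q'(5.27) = 271.17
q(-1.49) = -14.67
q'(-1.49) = 27.79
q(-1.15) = -7.08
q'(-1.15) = 17.25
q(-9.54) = -3173.93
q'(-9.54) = 982.63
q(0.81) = 0.16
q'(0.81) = 3.51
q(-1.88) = -28.34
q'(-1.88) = 42.86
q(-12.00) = -6256.20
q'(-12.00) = 1544.34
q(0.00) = -0.12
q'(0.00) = -0.54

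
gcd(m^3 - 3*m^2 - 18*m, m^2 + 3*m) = m^2 + 3*m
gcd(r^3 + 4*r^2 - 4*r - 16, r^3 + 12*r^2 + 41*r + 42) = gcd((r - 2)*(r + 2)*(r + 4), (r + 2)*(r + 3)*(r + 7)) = r + 2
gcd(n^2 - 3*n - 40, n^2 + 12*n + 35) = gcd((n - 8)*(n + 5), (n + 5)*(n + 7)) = n + 5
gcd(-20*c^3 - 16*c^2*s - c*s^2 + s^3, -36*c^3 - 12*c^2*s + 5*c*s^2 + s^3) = 2*c + s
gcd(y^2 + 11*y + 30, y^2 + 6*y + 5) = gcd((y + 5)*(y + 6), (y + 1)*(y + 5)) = y + 5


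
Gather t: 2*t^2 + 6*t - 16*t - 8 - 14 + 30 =2*t^2 - 10*t + 8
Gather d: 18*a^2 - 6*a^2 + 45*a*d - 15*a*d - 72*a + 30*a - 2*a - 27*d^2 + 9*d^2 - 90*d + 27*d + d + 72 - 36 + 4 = 12*a^2 - 44*a - 18*d^2 + d*(30*a - 62) + 40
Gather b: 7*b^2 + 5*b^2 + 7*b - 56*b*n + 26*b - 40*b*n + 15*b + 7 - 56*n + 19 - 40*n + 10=12*b^2 + b*(48 - 96*n) - 96*n + 36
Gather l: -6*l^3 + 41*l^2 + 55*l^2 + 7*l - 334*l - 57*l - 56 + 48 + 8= -6*l^3 + 96*l^2 - 384*l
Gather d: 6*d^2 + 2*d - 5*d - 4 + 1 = 6*d^2 - 3*d - 3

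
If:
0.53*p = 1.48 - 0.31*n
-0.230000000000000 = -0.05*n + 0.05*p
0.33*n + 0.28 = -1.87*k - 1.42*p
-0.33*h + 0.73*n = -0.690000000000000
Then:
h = 12.41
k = -1.02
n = 4.66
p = 0.06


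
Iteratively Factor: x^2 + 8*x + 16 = (x + 4)*(x + 4)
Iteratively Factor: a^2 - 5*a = (a - 5)*(a)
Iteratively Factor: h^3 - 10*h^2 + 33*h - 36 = (h - 3)*(h^2 - 7*h + 12) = (h - 4)*(h - 3)*(h - 3)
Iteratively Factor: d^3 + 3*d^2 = (d + 3)*(d^2) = d*(d + 3)*(d)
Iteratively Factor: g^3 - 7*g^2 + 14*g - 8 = (g - 2)*(g^2 - 5*g + 4) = (g - 2)*(g - 1)*(g - 4)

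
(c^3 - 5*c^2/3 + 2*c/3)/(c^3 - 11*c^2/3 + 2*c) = (c - 1)/(c - 3)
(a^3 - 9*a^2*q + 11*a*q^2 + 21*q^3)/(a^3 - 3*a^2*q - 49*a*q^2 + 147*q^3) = (a + q)/(a + 7*q)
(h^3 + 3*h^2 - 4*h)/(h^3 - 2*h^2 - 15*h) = (-h^2 - 3*h + 4)/(-h^2 + 2*h + 15)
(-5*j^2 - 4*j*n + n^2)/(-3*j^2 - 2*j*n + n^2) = (5*j - n)/(3*j - n)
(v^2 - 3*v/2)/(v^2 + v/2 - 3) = v/(v + 2)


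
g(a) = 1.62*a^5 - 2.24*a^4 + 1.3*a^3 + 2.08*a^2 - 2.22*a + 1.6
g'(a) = 8.1*a^4 - 8.96*a^3 + 3.9*a^2 + 4.16*a - 2.22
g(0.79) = 1.41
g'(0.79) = 2.24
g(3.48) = 572.15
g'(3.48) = 869.84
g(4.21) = 1564.96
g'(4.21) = 1960.40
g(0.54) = 1.10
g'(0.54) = 0.44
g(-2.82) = -435.32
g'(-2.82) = 730.25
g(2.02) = 33.51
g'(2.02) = 83.11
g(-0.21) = 2.14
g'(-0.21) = -2.82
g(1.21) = 3.66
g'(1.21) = 10.01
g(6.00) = 10038.04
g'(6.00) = 8725.38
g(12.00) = 359180.08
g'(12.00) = 153088.02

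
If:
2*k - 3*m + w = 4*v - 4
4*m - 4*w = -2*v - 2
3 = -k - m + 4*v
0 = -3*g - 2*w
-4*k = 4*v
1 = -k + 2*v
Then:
No Solution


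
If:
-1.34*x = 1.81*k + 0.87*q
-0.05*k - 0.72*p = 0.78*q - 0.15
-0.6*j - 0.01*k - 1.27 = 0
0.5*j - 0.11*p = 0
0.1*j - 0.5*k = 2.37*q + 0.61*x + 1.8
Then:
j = -3.19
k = 64.10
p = -14.48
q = 9.45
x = -92.72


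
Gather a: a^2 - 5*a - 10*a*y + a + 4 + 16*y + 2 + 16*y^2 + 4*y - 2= a^2 + a*(-10*y - 4) + 16*y^2 + 20*y + 4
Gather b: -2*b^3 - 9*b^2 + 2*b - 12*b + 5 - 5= -2*b^3 - 9*b^2 - 10*b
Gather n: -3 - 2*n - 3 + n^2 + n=n^2 - n - 6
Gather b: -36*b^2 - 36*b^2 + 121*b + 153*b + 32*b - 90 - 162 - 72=-72*b^2 + 306*b - 324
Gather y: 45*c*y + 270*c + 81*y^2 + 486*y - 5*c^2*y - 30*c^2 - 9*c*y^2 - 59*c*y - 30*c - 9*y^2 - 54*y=-30*c^2 + 240*c + y^2*(72 - 9*c) + y*(-5*c^2 - 14*c + 432)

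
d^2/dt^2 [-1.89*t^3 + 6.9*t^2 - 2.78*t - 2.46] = 13.8 - 11.34*t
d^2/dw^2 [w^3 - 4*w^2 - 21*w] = 6*w - 8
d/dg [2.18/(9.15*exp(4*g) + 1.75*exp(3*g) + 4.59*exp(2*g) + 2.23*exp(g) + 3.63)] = (-79.788*exp(3*g) - 11.445*exp(2*g) - 20.0124*exp(g) - 4.8614)*exp(g)/(9.15*exp(4*g) + 1.75*exp(3*g) + 4.59*exp(2*g) + 2.23*exp(g) + 3.63)^2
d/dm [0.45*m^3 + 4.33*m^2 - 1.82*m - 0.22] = 1.35*m^2 + 8.66*m - 1.82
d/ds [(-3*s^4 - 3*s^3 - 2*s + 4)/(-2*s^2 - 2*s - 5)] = (12*s^5 + 24*s^4 + 72*s^3 + 41*s^2 + 16*s + 18)/(4*s^4 + 8*s^3 + 24*s^2 + 20*s + 25)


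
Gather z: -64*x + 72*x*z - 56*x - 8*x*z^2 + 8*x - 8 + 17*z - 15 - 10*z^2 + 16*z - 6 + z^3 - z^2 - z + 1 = -112*x + z^3 + z^2*(-8*x - 11) + z*(72*x + 32) - 28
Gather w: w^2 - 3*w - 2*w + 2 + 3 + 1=w^2 - 5*w + 6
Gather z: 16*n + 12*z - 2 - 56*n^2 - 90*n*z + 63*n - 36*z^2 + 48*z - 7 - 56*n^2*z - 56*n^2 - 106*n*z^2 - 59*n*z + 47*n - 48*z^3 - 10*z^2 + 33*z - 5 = -112*n^2 + 126*n - 48*z^3 + z^2*(-106*n - 46) + z*(-56*n^2 - 149*n + 93) - 14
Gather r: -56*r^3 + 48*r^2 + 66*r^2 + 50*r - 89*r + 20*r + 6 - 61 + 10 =-56*r^3 + 114*r^2 - 19*r - 45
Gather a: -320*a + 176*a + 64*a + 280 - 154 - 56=70 - 80*a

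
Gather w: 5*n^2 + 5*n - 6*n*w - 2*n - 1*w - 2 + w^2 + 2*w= 5*n^2 + 3*n + w^2 + w*(1 - 6*n) - 2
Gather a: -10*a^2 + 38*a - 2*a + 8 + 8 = -10*a^2 + 36*a + 16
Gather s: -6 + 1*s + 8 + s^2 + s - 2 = s^2 + 2*s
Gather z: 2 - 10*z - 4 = -10*z - 2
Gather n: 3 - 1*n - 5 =-n - 2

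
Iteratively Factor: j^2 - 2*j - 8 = (j - 4)*(j + 2)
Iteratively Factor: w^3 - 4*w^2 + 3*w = (w - 1)*(w^2 - 3*w) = (w - 3)*(w - 1)*(w)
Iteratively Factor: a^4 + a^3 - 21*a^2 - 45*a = (a + 3)*(a^3 - 2*a^2 - 15*a) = a*(a + 3)*(a^2 - 2*a - 15) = a*(a - 5)*(a + 3)*(a + 3)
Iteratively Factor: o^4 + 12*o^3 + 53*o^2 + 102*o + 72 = (o + 4)*(o^3 + 8*o^2 + 21*o + 18) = (o + 3)*(o + 4)*(o^2 + 5*o + 6) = (o + 3)^2*(o + 4)*(o + 2)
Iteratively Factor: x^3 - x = (x - 1)*(x^2 + x) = (x - 1)*(x + 1)*(x)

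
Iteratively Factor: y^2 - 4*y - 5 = (y - 5)*(y + 1)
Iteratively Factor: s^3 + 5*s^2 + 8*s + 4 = (s + 2)*(s^2 + 3*s + 2) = (s + 1)*(s + 2)*(s + 2)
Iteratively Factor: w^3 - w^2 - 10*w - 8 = (w - 4)*(w^2 + 3*w + 2) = (w - 4)*(w + 1)*(w + 2)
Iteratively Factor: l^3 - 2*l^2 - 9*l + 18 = (l + 3)*(l^2 - 5*l + 6) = (l - 3)*(l + 3)*(l - 2)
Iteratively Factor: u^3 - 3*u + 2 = (u - 1)*(u^2 + u - 2) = (u - 1)^2*(u + 2)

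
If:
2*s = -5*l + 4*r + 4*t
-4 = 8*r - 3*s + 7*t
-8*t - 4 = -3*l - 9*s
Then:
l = t/87 - 40/87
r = -63*t/116 - 8/29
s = 77*t/87 + 52/87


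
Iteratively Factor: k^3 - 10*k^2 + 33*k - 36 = (k - 3)*(k^2 - 7*k + 12) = (k - 4)*(k - 3)*(k - 3)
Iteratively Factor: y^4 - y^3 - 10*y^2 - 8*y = (y)*(y^3 - y^2 - 10*y - 8) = y*(y + 2)*(y^2 - 3*y - 4) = y*(y + 1)*(y + 2)*(y - 4)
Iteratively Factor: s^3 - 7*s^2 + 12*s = (s - 4)*(s^2 - 3*s) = s*(s - 4)*(s - 3)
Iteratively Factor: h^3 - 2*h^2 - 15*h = (h + 3)*(h^2 - 5*h) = h*(h + 3)*(h - 5)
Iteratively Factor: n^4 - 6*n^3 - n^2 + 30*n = (n)*(n^3 - 6*n^2 - n + 30) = n*(n - 5)*(n^2 - n - 6) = n*(n - 5)*(n - 3)*(n + 2)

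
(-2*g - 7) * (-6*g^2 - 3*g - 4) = 12*g^3 + 48*g^2 + 29*g + 28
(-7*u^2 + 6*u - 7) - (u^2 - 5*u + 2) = -8*u^2 + 11*u - 9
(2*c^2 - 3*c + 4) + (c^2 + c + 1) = 3*c^2 - 2*c + 5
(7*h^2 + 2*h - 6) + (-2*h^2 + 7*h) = 5*h^2 + 9*h - 6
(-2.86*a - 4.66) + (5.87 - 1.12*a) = 1.21 - 3.98*a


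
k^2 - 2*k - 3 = (k - 3)*(k + 1)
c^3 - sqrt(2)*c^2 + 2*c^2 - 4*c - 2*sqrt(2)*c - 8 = (c + 2)*(c - 2*sqrt(2))*(c + sqrt(2))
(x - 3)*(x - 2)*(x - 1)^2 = x^4 - 7*x^3 + 17*x^2 - 17*x + 6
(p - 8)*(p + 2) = p^2 - 6*p - 16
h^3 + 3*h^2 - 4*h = h*(h - 1)*(h + 4)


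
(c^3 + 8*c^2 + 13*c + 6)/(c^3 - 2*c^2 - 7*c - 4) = (c + 6)/(c - 4)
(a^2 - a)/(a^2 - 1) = a/(a + 1)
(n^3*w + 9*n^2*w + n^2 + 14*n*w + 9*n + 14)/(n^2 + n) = (n^3*w + 9*n^2*w + n^2 + 14*n*w + 9*n + 14)/(n*(n + 1))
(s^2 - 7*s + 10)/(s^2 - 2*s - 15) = (s - 2)/(s + 3)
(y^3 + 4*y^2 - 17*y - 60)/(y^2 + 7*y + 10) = (y^2 - y - 12)/(y + 2)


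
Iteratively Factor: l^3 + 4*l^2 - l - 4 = (l + 4)*(l^2 - 1) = (l + 1)*(l + 4)*(l - 1)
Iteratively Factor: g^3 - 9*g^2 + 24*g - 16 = (g - 1)*(g^2 - 8*g + 16) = (g - 4)*(g - 1)*(g - 4)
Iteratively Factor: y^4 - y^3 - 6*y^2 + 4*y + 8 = (y - 2)*(y^3 + y^2 - 4*y - 4) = (y - 2)*(y + 1)*(y^2 - 4) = (y - 2)*(y + 1)*(y + 2)*(y - 2)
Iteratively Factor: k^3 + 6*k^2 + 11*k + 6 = (k + 2)*(k^2 + 4*k + 3) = (k + 2)*(k + 3)*(k + 1)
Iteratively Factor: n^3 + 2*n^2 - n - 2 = (n + 1)*(n^2 + n - 2) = (n - 1)*(n + 1)*(n + 2)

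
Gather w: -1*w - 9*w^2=-9*w^2 - w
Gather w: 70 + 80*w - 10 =80*w + 60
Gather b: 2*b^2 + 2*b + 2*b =2*b^2 + 4*b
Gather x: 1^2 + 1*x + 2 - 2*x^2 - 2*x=-2*x^2 - x + 3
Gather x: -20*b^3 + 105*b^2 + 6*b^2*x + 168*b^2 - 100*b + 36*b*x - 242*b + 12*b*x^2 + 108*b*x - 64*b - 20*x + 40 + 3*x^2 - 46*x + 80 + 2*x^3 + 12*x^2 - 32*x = -20*b^3 + 273*b^2 - 406*b + 2*x^3 + x^2*(12*b + 15) + x*(6*b^2 + 144*b - 98) + 120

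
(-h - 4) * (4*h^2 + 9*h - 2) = -4*h^3 - 25*h^2 - 34*h + 8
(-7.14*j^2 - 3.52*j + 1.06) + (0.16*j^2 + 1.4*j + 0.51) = -6.98*j^2 - 2.12*j + 1.57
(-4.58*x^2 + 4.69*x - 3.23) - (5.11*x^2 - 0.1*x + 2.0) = -9.69*x^2 + 4.79*x - 5.23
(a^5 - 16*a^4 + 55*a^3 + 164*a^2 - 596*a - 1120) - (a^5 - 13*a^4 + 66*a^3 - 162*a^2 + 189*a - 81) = -3*a^4 - 11*a^3 + 326*a^2 - 785*a - 1039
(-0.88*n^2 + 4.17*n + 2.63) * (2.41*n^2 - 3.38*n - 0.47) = -2.1208*n^4 + 13.0241*n^3 - 7.3427*n^2 - 10.8493*n - 1.2361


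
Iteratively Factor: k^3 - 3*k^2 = (k)*(k^2 - 3*k) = k^2*(k - 3)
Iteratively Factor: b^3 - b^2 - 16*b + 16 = (b + 4)*(b^2 - 5*b + 4) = (b - 4)*(b + 4)*(b - 1)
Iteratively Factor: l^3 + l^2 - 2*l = (l)*(l^2 + l - 2) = l*(l - 1)*(l + 2)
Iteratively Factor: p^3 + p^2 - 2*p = (p)*(p^2 + p - 2) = p*(p + 2)*(p - 1)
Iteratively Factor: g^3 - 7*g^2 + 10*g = (g - 5)*(g^2 - 2*g) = (g - 5)*(g - 2)*(g)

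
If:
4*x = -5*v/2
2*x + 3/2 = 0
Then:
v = 6/5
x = -3/4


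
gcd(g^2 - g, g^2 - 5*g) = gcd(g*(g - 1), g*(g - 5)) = g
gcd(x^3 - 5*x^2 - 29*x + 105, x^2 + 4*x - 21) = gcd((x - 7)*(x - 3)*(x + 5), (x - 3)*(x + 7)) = x - 3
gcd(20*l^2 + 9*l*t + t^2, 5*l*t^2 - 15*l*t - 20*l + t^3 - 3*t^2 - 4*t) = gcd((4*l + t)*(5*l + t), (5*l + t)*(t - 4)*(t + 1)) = 5*l + t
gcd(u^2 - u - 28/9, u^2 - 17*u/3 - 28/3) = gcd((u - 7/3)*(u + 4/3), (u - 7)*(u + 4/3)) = u + 4/3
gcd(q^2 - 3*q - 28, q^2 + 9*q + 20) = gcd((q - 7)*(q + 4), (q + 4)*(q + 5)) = q + 4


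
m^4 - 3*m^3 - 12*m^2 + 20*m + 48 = (m - 4)*(m - 3)*(m + 2)^2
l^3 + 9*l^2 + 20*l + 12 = (l + 1)*(l + 2)*(l + 6)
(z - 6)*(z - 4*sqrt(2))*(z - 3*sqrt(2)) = z^3 - 7*sqrt(2)*z^2 - 6*z^2 + 24*z + 42*sqrt(2)*z - 144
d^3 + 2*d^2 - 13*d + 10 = (d - 2)*(d - 1)*(d + 5)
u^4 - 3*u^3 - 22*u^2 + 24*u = u*(u - 6)*(u - 1)*(u + 4)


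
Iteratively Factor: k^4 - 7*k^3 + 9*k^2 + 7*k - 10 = (k + 1)*(k^3 - 8*k^2 + 17*k - 10) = (k - 1)*(k + 1)*(k^2 - 7*k + 10) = (k - 5)*(k - 1)*(k + 1)*(k - 2)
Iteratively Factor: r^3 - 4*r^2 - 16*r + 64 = (r + 4)*(r^2 - 8*r + 16) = (r - 4)*(r + 4)*(r - 4)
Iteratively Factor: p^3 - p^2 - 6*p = (p - 3)*(p^2 + 2*p) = (p - 3)*(p + 2)*(p)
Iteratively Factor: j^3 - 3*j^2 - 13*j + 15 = (j + 3)*(j^2 - 6*j + 5) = (j - 5)*(j + 3)*(j - 1)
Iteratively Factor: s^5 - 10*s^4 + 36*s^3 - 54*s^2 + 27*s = (s)*(s^4 - 10*s^3 + 36*s^2 - 54*s + 27) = s*(s - 3)*(s^3 - 7*s^2 + 15*s - 9) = s*(s - 3)*(s - 1)*(s^2 - 6*s + 9) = s*(s - 3)^2*(s - 1)*(s - 3)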